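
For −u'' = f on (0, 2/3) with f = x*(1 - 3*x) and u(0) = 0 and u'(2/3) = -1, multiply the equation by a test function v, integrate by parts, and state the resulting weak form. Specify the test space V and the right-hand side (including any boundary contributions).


V = {v ∈ H^1(0, 2/3) : v(0) = 0} (test functions vanish at x = 0 where u is specified); weak form: ∫_0^2/3 u'v' dx = ∫_0^2/3 (x*(1 - 3*x)) v dx − v(2/3) for all v ∈ V.

Multiply both sides by a test function v and integrate from 0 to 2/3:
  ∫_0^2/3 −u''(x) v(x) dx = ∫_0^2/3 f(x) v(x) dx.
Integrate the LHS by parts once:
  ∫_0^2/3 −u'' v dx = −[u'(x) v(x)]_0^2/3 + ∫_0^2/3 u'(x) v'(x) dx.
Thus ∫_0^2/3 u'(x) v'(x) dx = ∫_0^2/3 f(x) v(x) dx + [u'(x) v(x)]_0^2/3.
Choose V so that boundary terms are either known or forced to vanish.
Mixed BC: u(0) = 0 (Dirichlet) and u'(2/3) = -1 (Neumann). Define V = {v ∈ H^1(0, 2/3) : v(0) = 0}. Then [u' v]_0^2/3 = u'(2/3)·v(2/3) − u'(0)·0 = − v(2/3).
Weak formulation: find u (satisfying any essential BC) such that ∫_0^2/3 u'(x) v'(x) dx = ∫_0^2/3 f v dx − v(2/3) for all v ∈ V (Dirichlet at 0 absorbed into V; Neumann datum at x = 2/3 contributes the boundary term).
Substituting f(x) = x*(1 - 3*x), the right-hand side is ∫_0^2/3 (x*(1 - 3*x)) v dx − v(2/3).


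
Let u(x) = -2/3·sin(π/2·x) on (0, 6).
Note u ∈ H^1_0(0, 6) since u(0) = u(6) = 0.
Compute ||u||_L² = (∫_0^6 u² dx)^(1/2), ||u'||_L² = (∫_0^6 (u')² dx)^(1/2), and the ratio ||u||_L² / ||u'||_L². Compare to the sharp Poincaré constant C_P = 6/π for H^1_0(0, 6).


||u||_L² / ||u'||_L² = 2/π < C_P = 6/π.

u(x) = -2/3·sin(π/2·x), so u'(x) = -π*cos(π*x/2)/3.
Writing u(x) = A·sin(kπx/L) with A = -2/3 and k = 3, use ∫_0^L sin²(kπx/L) dx = L/2 and ∫_0^L cos²(kπx/L) dx = L/2.
u² = 4/9·sin²(π/2·x) and (u')² = π^2/9·cos²(π/2·x), and each of sin², cos² integrates to L/2 = 3 over (0, 6).
∫_0^6 u² dx = 4/3, so ||u||_L² = 2*sqrt(3)/3.
∫_0^6 (u')² dx = π^2/3, so ||u'||_L² = sqrt(3)*π/3.
Ratio ||u||_L² / ||u'||_L² = 2/π.
Sharp Poincaré constant on H^1_0(0, 6) is C_P = L/π = 6/π, achieved by sin(π/6·x).
This is the k = 3 harmonic; the ratio L/(kπ) is strictly less than C_P = L/π, consistent with the sharp inequality ||u||_L² ≤ C_P ||u'||_L².


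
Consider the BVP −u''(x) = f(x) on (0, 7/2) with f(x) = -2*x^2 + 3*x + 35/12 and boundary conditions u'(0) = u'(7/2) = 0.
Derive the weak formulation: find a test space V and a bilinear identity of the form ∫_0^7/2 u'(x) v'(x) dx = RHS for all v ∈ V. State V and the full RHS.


V = H^1(0, 7/2) (no boundary constraint on v; u is determined up to an additive constant); weak form: ∫_0^7/2 u'v' dx = ∫_0^7/2 (-2*x^2 + 3*x + 35/12) v dx for all v ∈ V.

Multiply both sides by a test function v and integrate from 0 to 7/2:
  ∫_0^7/2 −u''(x) v(x) dx = ∫_0^7/2 f(x) v(x) dx.
Integrate the LHS by parts once:
  ∫_0^7/2 −u'' v dx = −[u'(x) v(x)]_0^7/2 + ∫_0^7/2 u'(x) v'(x) dx.
Thus ∫_0^7/2 u'(x) v'(x) dx = ∫_0^7/2 f(x) v(x) dx + [u'(x) v(x)]_0^7/2.
Choose V so that boundary terms are either known or forced to vanish.
u has homogeneous Neumann: u'(0) = u'(7/2) = 0. So [u' v]_0^7/2 = 0·v(7/2) − 0·v(0) = 0 for any v; take V = H^1(0, 7/2).
Weak formulation: find u (satisfying any essential BC) such that ∫_0^7/2 u'(x) v'(x) dx = ∫_0^7/2 f v dx for all v ∈ V (homogeneous Neumann, so boundary terms vanish).
Substituting f(x) = -2*x^2 + 3*x + 35/12, the right-hand side is ∫_0^7/2 (-2*x^2 + 3*x + 35/12) v dx.
Compatibility check (pure Neumann): taking v ≡ 1 ∈ V gives 0 = ∫_0^7/2 f dx + (0) − (0), i.e. ∫_0^7/2 f dx must equal u'(0) − u'(7/2) = 0. Indeed ∫_0^7/2 (-2*x^2 + 3*x + 35/12) dx = 0, so the data are compatible. The solution is then unique only up to an additive constant (fix it e.g. by requiring ∫_0^7/2 u dx = 0).


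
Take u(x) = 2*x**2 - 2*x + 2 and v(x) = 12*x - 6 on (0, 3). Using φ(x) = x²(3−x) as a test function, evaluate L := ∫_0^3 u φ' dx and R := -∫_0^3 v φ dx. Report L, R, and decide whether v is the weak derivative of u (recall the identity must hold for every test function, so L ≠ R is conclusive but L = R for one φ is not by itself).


LHS = -351/10, RHS = -1053/10. No, v is not the weak derivative of u.

u(x) = 2*x**2 - 2*x + 2, classical derivative u'(x) = 4*x - 2.
φ(x) = x²(3−x), so φ'(x) = 3*x*(2 - x).
Note φ(0) = φ(3) = 0, so the boundary term u·φ vanishes.
LHS = ∫_0^3 u(x) φ'(x) dx = ∫_0^3 (-6*x^4 + 18*x^3 - 18*x^2 + 12*x) dx. Term by term:
  ∫_0^3 -6*x^4 dx = -1458/5;  ∫_0^3 18*x^3 dx = 729/2;  ∫_0^3 -18*x^2 dx = -162;
  ∫_0^3 12*x dx = 54.
Sum: -1458/5 + 729/2 − 162 + 54 = -351/10.
So LHS = -351/10.
∫_0^3 v(x) φ(x) dx = ∫_0^3 (-12*x^4 + 42*x^3 - 18*x^2) dx. Term by term:
  ∫_0^3 -12*x^4 dx = -2916/5;  ∫_0^3 42*x^3 dx = 1701/2;  ∫_0^3 -18*x^2 dx = -162.
Sum: -2916/5 + 1701/2 − 162 = 1053/10.
So RHS = -∫_0^3 v(x) φ(x) dx = -1053/10.
LHS − RHS = 351/5 ≠ 0, so the identity fails.
(For a valid weak derivative the identity must hold for EVERY test function, in particular this one. The failure shows v is NOT the weak derivative of u.)
Correct weak derivative would be u'(x) = 4*x - 2.


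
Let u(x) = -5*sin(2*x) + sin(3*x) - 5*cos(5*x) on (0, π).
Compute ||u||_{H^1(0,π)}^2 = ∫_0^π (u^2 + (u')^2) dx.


||u||_{H^1(0,π)}^2 = -5200/21 + 785*π/2

u'(x) = 25*sin(5*x) - 10*cos(2*x) + 3*cos(3*x).
Expand u² and (u')² and integrate term by term on (0, π), using: for integers n ≥ 1, ∫_0^π sin²(nx) dx = ∫_0^π cos²(nx) dx = π/2; for n ≠ n', ∫_0^π sin(nx)sin(n'x) dx = ∫_0^π cos(nx)cos(n'x) dx = 0; and by product-to-sum, ∫_0^π sin(nx)cos(n'x) dx = ½∫_0^π [sin((n+n')x) + sin((n−n')x)] dx, which is 0 when n+n' is even and 2n/(n²−n'²) when n+n' is odd (it need not vanish on (0, π)).
  u² squared terms: (-5)²·∫cos(5x)² dx = 25·π/2 = 25*π/2;  (-5)²·∫sin(2x)² dx = 25·π/2 = 25*π/2;  (1)²·∫sin(3x)² dx = 1·π/2 = π/2.
  u² cross terms: 2·(-5)·(-5)·∫cos(5x)·sin(2x) dx = 50·(-4/21) = -200/21;  2·(-5)·(1)·∫cos(5x)·sin(3x) dx = -10·(0) = 0;  2·(-5)·(1)·∫sin(2x)·sin(3x) dx = -10·(0) = 0.
  So ∫_0^π u² dx = 25*π/2 + 25*π/2 + π/2 − 200/21 + 0 + 0 = -200/21 + 51*π/2.
  (u')² squared terms: (-10)²·∫cos(2x)² dx = 100·π/2 = 50*π;  (3)²·∫cos(3x)² dx = 9·π/2 = 9*π/2;  (25)²·∫sin(5x)² dx = 625·π/2 = 625*π/2.
  (u')² cross terms: 2·(-10)·(3)·∫cos(2x)·cos(3x) dx = -60·(0) = 0;  2·(-10)·(25)·∫cos(2x)·sin(5x) dx = -500·(10/21) = -5000/21;  2·(3)·(25)·∫cos(3x)·sin(5x) dx = 150·(0) = 0.
  So ∫_0^π (u')² dx = 50*π + 9*π/2 + 625*π/2 + 0 − 5000/21 + 0 = -5000/21 + 367*π.
||u||_{H^1}^2 = (-200/21 + 51*π/2) + (-5000/21 + 367*π) = -5200/21 + 785*π/2.


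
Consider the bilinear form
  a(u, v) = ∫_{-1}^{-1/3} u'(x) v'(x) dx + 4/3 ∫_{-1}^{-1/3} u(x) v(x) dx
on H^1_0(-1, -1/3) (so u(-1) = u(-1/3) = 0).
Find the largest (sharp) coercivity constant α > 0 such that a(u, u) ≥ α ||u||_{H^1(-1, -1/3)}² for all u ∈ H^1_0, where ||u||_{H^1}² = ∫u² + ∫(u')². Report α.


α = 1

Coercivity of a(·,·) on H^1_0(-1, -1/3) means a(u, u) ≥ α ||u||_{H^1}² for every u ∈ H^1_0.
The interval has length L = 2/3, and Poincaré/coercivity depend only on L. Here a(u, u) = ∫(u')² + (4/3)·∫u².
Here c = 4/3 ≥ 1, so a(u,u) = ∫(u')² + c∫u² ≥ ∫(u')² + ∫u² = ||u||_{H^1}², i.e. α = 1 works. No larger α is possible: a(u,u) ≥ α||u||_{H^1}² means (1−α)∫(u')² ≥ (α−c)∫u², and for the modes u_n = sin(nπ(x−x₀)/L) (x₀ the left endpoint) one has ∫u_n²/∫(u_n')² = (L/(nπ))² → 0, so a(u_n,u_n)/||u_n||_{H^1}² → 1. Hence the optimal constant is α = 1.
Therefore α = 1.


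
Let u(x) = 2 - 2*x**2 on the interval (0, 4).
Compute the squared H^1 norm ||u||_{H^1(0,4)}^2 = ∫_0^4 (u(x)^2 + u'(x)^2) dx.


||u||_{H^1}^2 = 15088/15

The H^1 norm (squared) on an interval (0, L) is
  ||u||_{H^1}^2 = ∫_0^L u(x)^2 dx + ∫_0^L u'(x)^2 dx.
Compute u'(x) = -4*x.
Then u(x)^2 = 4*x**4 - 8*x**2 + 4 and u'(x)^2 = 16*x**2.
Integrate each monomial from 0 to 4 using ∫_0^4 c·x^n dx = c·4^(n+1)/(n+1):
  ∫_0^4 u(x)^2 dx = ∫_0^4 (4*x^4 - 8*x^2 + 4) dx. Term by term:
    ∫_0^4 4*x^4 dx = 4096/5;  ∫_0^4 -8*x^2 dx = -512/3;  ∫_0^4 4 dx = 16.
  Sum: 4096/5 − 512/3 + 16 = 9968/15.
  ∫_0^4 u'(x)^2 dx = ∫_0^4 (16*x^2) dx. Term by term:
    ∫_0^4 16*x^2 dx = 1024/3.
Adding: ||u||_{H^1}^2 = 9968/15 + 1024/3 = 15088/15.


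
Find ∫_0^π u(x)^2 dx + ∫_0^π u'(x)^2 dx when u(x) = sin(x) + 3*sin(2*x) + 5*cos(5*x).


||u||_{H^1(0,π)}^2 = -1040/7 + 697*π/2

u'(x) = -25*sin(5*x) + cos(x) + 6*cos(2*x).
Expand u² and (u')² and integrate term by term on (0, π), using: for integers n ≥ 1, ∫_0^π sin²(nx) dx = ∫_0^π cos²(nx) dx = π/2; for n ≠ n', ∫_0^π sin(nx)sin(n'x) dx = ∫_0^π cos(nx)cos(n'x) dx = 0; and by product-to-sum, ∫_0^π sin(nx)cos(n'x) dx = ½∫_0^π [sin((n+n')x) + sin((n−n')x)] dx, which is 0 when n+n' is even and 2n/(n²−n'²) when n+n' is odd (it need not vanish on (0, π)).
  u² squared terms: (3)²·∫sin(2x)² dx = 9·π/2 = 9*π/2;  (5)²·∫cos(5x)² dx = 25·π/2 = 25*π/2;  (1)²·∫sin(x)² dx = 1·π/2 = π/2.
  u² cross terms: 2·(3)·(5)·∫sin(2x)·cos(5x) dx = 30·(-4/21) = -40/7;  2·(3)·(1)·∫sin(2x)·sin(x) dx = 6·(0) = 0;  2·(5)·(1)·∫cos(5x)·sin(x) dx = 10·(0) = 0.
  So ∫_0^π u² dx = 9*π/2 + 25*π/2 + π/2 − 40/7 + 0 + 0 = -40/7 + 35*π/2.
  (u')² squared terms: (-25)²·∫sin(5x)² dx = 625·π/2 = 625*π/2;  (6)²·∫cos(2x)² dx = 36·π/2 = 18*π;  (1)²·∫cos(x)² dx = 1·π/2 = π/2.
  (u')² cross terms: 2·(-25)·(6)·∫sin(5x)·cos(2x) dx = -300·(10/21) = -1000/7;  2·(-25)·(1)·∫sin(5x)·cos(x) dx = -50·(0) = 0;  2·(6)·(1)·∫cos(2x)·cos(x) dx = 12·(0) = 0.
  So ∫_0^π (u')² dx = 625*π/2 + 18*π + π/2 − 1000/7 + 0 + 0 = -1000/7 + 331*π.
||u||_{H^1}^2 = (-40/7 + 35*π/2) + (-1000/7 + 331*π) = -1040/7 + 697*π/2.


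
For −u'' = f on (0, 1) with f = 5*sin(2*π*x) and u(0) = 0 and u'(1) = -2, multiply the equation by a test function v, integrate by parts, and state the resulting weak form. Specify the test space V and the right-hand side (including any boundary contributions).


V = {v ∈ H^1(0, 1) : v(0) = 0} (test functions vanish at x = 0 where u is specified); weak form: ∫_0^1 u'v' dx = ∫_0^1 (5*sin(2*π*x)) v dx − 2·v(1) for all v ∈ V.

Multiply both sides by a test function v and integrate from 0 to 1:
  ∫_0^1 −u''(x) v(x) dx = ∫_0^1 f(x) v(x) dx.
Integrate the LHS by parts once:
  ∫_0^1 −u'' v dx = −[u'(x) v(x)]_0^1 + ∫_0^1 u'(x) v'(x) dx.
Thus ∫_0^1 u'(x) v'(x) dx = ∫_0^1 f(x) v(x) dx + [u'(x) v(x)]_0^1.
Choose V so that boundary terms are either known or forced to vanish.
Mixed BC: u(0) = 0 (Dirichlet) and u'(1) = -2 (Neumann). Define V = {v ∈ H^1(0, 1) : v(0) = 0}. Then [u' v]_0^1 = u'(1)·v(1) − u'(0)·0 = − 2·v(1).
Weak formulation: find u (satisfying any essential BC) such that ∫_0^1 u'(x) v'(x) dx = ∫_0^1 f v dx − 2·v(1) for all v ∈ V (Dirichlet at 0 absorbed into V; Neumann datum at x = 1 contributes the boundary term).
Substituting f(x) = 5*sin(2*π*x), the right-hand side is ∫_0^1 (5*sin(2*π*x)) v dx − 2·v(1).


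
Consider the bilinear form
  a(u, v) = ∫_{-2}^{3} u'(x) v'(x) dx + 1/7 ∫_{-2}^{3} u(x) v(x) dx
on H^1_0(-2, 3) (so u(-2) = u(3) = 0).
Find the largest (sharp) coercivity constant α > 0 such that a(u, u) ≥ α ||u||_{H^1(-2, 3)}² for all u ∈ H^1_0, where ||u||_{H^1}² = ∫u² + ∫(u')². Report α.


α = (25/7 + π^2)/(π^2 + 25)

Coercivity of a(·,·) on H^1_0(-2, 3) means a(u, u) ≥ α ||u||_{H^1}² for every u ∈ H^1_0.
The interval has length L = 5, and Poincaré/coercivity depend only on L. Here a(u, u) = ∫(u')² + (1/7)·∫u².
Here 0 < c = 1/7 < 1. The condition a(u,u) ≥ α||u||_{H^1}² reads (1−α)∫(u')² ≥ (α−c)∫u². Any admissible α is ≤ 1 (rapidly oscillating u have ∫u²/∫(u')² → 0), and α = 1 would force 0 ≥ (1−c)∫u², impossible since c < 1; so 1−α > 0. By the sharp Poincaré inequality on H^1_0 of an interval of length L, ∫(u')² ≥ (π/L)²∫u² with equality for the first sine mode sin(π(x−x₀)/L) (x₀ the left endpoint), so the inequality holds for all u iff (1−α)(π/L)² ≥ α − c, i.e. α ≤ ((π/L)² + c)/((π/L)² + 1) = (1 + c(L/π)²)/(1 + (L/π)²). With (π/L)² = π^2/25 and c = 1/7, the largest admissible constant is α = ((π/L)² + c)/((π/L)² + 1).
Simplifying, α = (25/7 + π^2)/(π^2 + 25).


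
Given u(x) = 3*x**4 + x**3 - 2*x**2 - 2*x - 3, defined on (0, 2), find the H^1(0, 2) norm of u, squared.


||u||_{H^1}^2 = 8750/3

The H^1 norm (squared) on an interval (0, L) is
  ||u||_{H^1}^2 = ∫_0^L u(x)^2 dx + ∫_0^L u'(x)^2 dx.
Compute u'(x) = 12*x**3 + 3*x**2 - 4*x - 2.
Then u(x)^2 = 9*x**8 + 6*x**7 - 11*x**6 - 16*x**5 - 18*x**4 + 2*x**3 + 16*x**2 + 12*x + 9 and u'(x)^2 = 144*x**6 + 72*x**5 - 87*x**4 - 72*x**3 + 4*x**2 + 16*x + 4.
Integrate each monomial from 0 to 2 using ∫_0^2 c·x^n dx = c·2^(n+1)/(n+1):
  ∫_0^2 u(x)^2 dx = ∫_0^2 (9*x^8 + 6*x^7 - 11*x^6 - 16*x^5 - 18*x^4 + 2*x^3 + 16*x^2 + 12*x + 9) dx. Term by term:
    ∫_0^2 9*x^8 dx = 512;  ∫_0^2 6*x^7 dx = 192;  ∫_0^2 -11*x^6 dx = -1408/7;
    ∫_0^2 -16*x^5 dx = -512/3;  ∫_0^2 -18*x^4 dx = -576/5;  ∫_0^2 2*x^3 dx = 8;
    ∫_0^2 16*x^2 dx = 128/3;  ∫_0^2 12*x dx = 24;  ∫_0^2 9 dx = 18.
  Sum: 512 + 192 − 1408/7 − 512/3 − 576/5 + 8 + 128/3 + 24 + 18 = 10838/35.
  ∫_0^2 u'(x)^2 dx = ∫_0^2 (144*x^6 + 72*x^5 - 87*x^4 - 72*x^3 + 4*x^2 + 16*x + 4) dx. Term by term:
    ∫_0^2 144*x^6 dx = 18432/7;  ∫_0^2 72*x^5 dx = 768;  ∫_0^2 -87*x^4 dx = -2784/5;
    ∫_0^2 -72*x^3 dx = -288;  ∫_0^2 4*x^2 dx = 32/3;  ∫_0^2 16*x dx = 32;
    ∫_0^2 4 dx = 8.
  Sum: 18432/7 + 768 − 2784/5 − 288 + 32/3 + 32 + 8 = 273736/105.
Adding: ||u||_{H^1}^2 = 10838/35 + 273736/105 = 8750/3.


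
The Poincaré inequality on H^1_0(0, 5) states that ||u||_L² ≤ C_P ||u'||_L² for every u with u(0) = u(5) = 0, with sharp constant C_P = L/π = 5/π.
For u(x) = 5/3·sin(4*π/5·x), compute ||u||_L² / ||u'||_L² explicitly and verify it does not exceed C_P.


||u||_L² / ||u'||_L² = 5/(4*π) < C_P = 5/π.

u(x) = 5/3·sin(4*π/5·x), so u'(x) = 4*π*cos(4*π*x/5)/3.
Writing u(x) = A·sin(kπx/L) with A = 5/3 and k = 4, use ∫_0^L sin²(kπx/L) dx = L/2 and ∫_0^L cos²(kπx/L) dx = L/2.
u² = 25/9·sin²(4*π/5·x) and (u')² = 16*π^2/9·cos²(4*π/5·x), and each of sin², cos² integrates to L/2 = 5/2 over (0, 5).
∫_0^5 u² dx = 125/18, so ||u||_L² = 5*sqrt(10)/6.
∫_0^5 (u')² dx = 40*π^2/9, so ||u'||_L² = 2*sqrt(10)*π/3.
Ratio ||u||_L² / ||u'||_L² = 5/(4*π).
Sharp Poincaré constant on H^1_0(0, 5) is C_P = L/π = 5/π, achieved by sin(π/5·x).
This is the k = 4 harmonic; the ratio L/(kπ) is strictly less than C_P = L/π, consistent with the sharp inequality ||u||_L² ≤ C_P ||u'||_L².


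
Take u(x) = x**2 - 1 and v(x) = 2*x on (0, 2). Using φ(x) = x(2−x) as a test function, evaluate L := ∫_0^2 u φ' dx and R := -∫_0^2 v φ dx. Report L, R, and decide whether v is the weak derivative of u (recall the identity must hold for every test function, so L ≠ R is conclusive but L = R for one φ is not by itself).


LHS = -8/3, RHS = -8/3. Yes, v = u' weakly.

u(x) = x**2 - 1, classical derivative u'(x) = 2*x.
φ(x) = x(2−x), so φ'(x) = 2 - 2*x.
Note φ(0) = φ(2) = 0, so the boundary term u·φ vanishes.
LHS = ∫_0^2 u(x) φ'(x) dx = ∫_0^2 (-2*x^3 + 2*x^2 + 2*x - 2) dx. Term by term:
  ∫_0^2 -2*x^3 dx = -8;  ∫_0^2 2*x^2 dx = 16/3;  ∫_0^2 2*x dx = 4;
  ∫_0^2 -2 dx = -4.
Sum: -8 + 16/3 + 4 − 4 = -8/3.
So LHS = -8/3.
∫_0^2 v(x) φ(x) dx = ∫_0^2 (-2*x^3 + 4*x^2) dx. Term by term:
  ∫_0^2 -2*x^3 dx = -8;  ∫_0^2 4*x^2 dx = 32/3.
Sum: -8 + 32/3 = 8/3.
So RHS = -∫_0^2 v(x) φ(x) dx = -8/3.
LHS = RHS, so the identity holds for this test φ.
Moreover u is smooth here and v(x) = u'(x) = 2*x pointwise, so the identity holds for every test function. Hence v is the weak derivative of u.


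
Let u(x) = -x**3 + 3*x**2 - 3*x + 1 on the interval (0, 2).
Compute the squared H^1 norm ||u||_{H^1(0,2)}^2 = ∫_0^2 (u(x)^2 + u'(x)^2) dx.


||u||_{H^1}^2 = 136/35

The H^1 norm (squared) on an interval (0, L) is
  ||u||_{H^1}^2 = ∫_0^L u(x)^2 dx + ∫_0^L u'(x)^2 dx.
Compute u'(x) = -3*x**2 + 6*x - 3.
Then u(x)^2 = x**6 - 6*x**5 + 15*x**4 - 20*x**3 + 15*x**2 - 6*x + 1 and u'(x)^2 = 9*x**4 - 36*x**3 + 54*x**2 - 36*x + 9.
Integrate each monomial from 0 to 2 using ∫_0^2 c·x^n dx = c·2^(n+1)/(n+1):
  ∫_0^2 u(x)^2 dx = ∫_0^2 (x^6 - 6*x^5 + 15*x^4 - 20*x^3 + 15*x^2 - 6*x + 1) dx. Term by term:
    ∫_0^2 x^6 dx = 128/7;  ∫_0^2 -6*x^5 dx = -64;  ∫_0^2 15*x^4 dx = 96;
    ∫_0^2 -20*x^3 dx = -80;  ∫_0^2 15*x^2 dx = 40;  ∫_0^2 -6*x dx = -12;
    ∫_0^2 1 dx = 2.
  Sum: 128/7 − 64 + 96 − 80 + 40 − 12 + 2 = 2/7.
  ∫_0^2 u'(x)^2 dx = ∫_0^2 (9*x^4 - 36*x^3 + 54*x^2 - 36*x + 9) dx. Term by term:
    ∫_0^2 9*x^4 dx = 288/5;  ∫_0^2 -36*x^3 dx = -144;  ∫_0^2 54*x^2 dx = 144;
    ∫_0^2 -36*x dx = -72;  ∫_0^2 9 dx = 18.
  Sum: 288/5 − 144 + 144 − 72 + 18 = 18/5.
Adding: ||u||_{H^1}^2 = 2/7 + 18/5 = 136/35.


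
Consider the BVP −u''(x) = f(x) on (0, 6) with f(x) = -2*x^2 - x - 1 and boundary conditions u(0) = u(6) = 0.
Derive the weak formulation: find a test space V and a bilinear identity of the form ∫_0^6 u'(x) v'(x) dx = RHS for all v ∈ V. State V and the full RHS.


V = H^1_0(0, 6) (so v(0) = v(6) = 0); weak form: ∫_0^6 u'v' dx = ∫_0^6 (-2*x^2 - x - 1) v dx for all v ∈ V.

Multiply both sides by a test function v and integrate from 0 to 6:
  ∫_0^6 −u''(x) v(x) dx = ∫_0^6 f(x) v(x) dx.
Integrate the LHS by parts once:
  ∫_0^6 −u'' v dx = −[u'(x) v(x)]_0^6 + ∫_0^6 u'(x) v'(x) dx.
Thus ∫_0^6 u'(x) v'(x) dx = ∫_0^6 f(x) v(x) dx + [u'(x) v(x)]_0^6.
Choose V so that boundary terms are either known or forced to vanish.
u is Dirichlet: u(0) = u(6) = 0. Let V = H^1_0(0, 6); then v(0) = v(6) = 0, and [u' v]_0^6 = 0.
Weak formulation: find u (satisfying any essential BC) such that ∫_0^6 u'(x) v'(x) dx = ∫_0^6 f v dx for all v ∈ V.
Substituting f(x) = -2*x^2 - x - 1, the right-hand side is ∫_0^6 (-2*x^2 - x - 1) v dx.


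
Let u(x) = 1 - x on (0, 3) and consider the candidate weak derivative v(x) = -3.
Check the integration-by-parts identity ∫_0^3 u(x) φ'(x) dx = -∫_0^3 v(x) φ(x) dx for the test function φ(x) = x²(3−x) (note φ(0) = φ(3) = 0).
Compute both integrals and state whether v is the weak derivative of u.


LHS = 27/4, RHS = 81/4. No, v is not the weak derivative of u.

u(x) = 1 - x, classical derivative u'(x) = -1.
φ(x) = x²(3−x), so φ'(x) = 3*x*(2 - x).
Note φ(0) = φ(3) = 0, so the boundary term u·φ vanishes.
LHS = ∫_0^3 u(x) φ'(x) dx = ∫_0^3 (3*x^3 - 9*x^2 + 6*x) dx. Term by term:
  ∫_0^3 3*x^3 dx = 243/4;  ∫_0^3 -9*x^2 dx = -81;  ∫_0^3 6*x dx = 27.
Sum: 243/4 − 81 + 27 = 27/4.
So LHS = 27/4.
∫_0^3 v(x) φ(x) dx = ∫_0^3 (3*x^3 - 9*x^2) dx. Term by term:
  ∫_0^3 3*x^3 dx = 243/4;  ∫_0^3 -9*x^2 dx = -81.
Sum: 243/4 − 81 = -81/4.
So RHS = -∫_0^3 v(x) φ(x) dx = 81/4.
LHS − RHS = -27/2 ≠ 0, so the identity fails.
(For a valid weak derivative the identity must hold for EVERY test function, in particular this one. The failure shows v is NOT the weak derivative of u.)
Correct weak derivative would be u'(x) = -1.


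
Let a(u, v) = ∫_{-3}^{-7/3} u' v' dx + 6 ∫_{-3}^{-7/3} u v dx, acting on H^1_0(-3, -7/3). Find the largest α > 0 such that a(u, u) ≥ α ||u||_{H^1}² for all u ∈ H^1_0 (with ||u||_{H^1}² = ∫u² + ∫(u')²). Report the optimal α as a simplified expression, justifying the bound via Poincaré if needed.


α = 1

Coercivity of a(·,·) on H^1_0(-3, -7/3) means a(u, u) ≥ α ||u||_{H^1}² for every u ∈ H^1_0.
The interval has length L = 2/3, and Poincaré/coercivity depend only on L. Here a(u, u) = ∫(u')² + (6)·∫u².
Here c = 6 ≥ 1, so a(u,u) = ∫(u')² + c∫u² ≥ ∫(u')² + ∫u² = ||u||_{H^1}², i.e. α = 1 works. No larger α is possible: a(u,u) ≥ α||u||_{H^1}² means (1−α)∫(u')² ≥ (α−c)∫u², and for the modes u_n = sin(nπ(x−x₀)/L) (x₀ the left endpoint) one has ∫u_n²/∫(u_n')² = (L/(nπ))² → 0, so a(u_n,u_n)/||u_n||_{H^1}² → 1. Hence the optimal constant is α = 1.
Therefore α = 1.


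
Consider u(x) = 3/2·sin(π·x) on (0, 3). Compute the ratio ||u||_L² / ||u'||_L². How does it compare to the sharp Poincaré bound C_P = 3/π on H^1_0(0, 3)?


||u||_L² / ||u'||_L² = 1/π < C_P = 3/π.

u(x) = 3/2·sin(π·x), so u'(x) = 3*π*cos(π*x)/2.
Writing u(x) = A·sin(kπx/L) with A = 3/2 and k = 3, use ∫_0^L sin²(kπx/L) dx = L/2 and ∫_0^L cos²(kπx/L) dx = L/2.
u² = 9/4·sin²(π·x) and (u')² = 9*π^2/4·cos²(π·x), and each of sin², cos² integrates to L/2 = 3/2 over (0, 3).
∫_0^3 u² dx = 27/8, so ||u||_L² = 3*sqrt(6)/4.
∫_0^3 (u')² dx = 27*π^2/8, so ||u'||_L² = 3*sqrt(6)*π/4.
Ratio ||u||_L² / ||u'||_L² = 1/π.
Sharp Poincaré constant on H^1_0(0, 3) is C_P = L/π = 3/π, achieved by sin(π/3·x).
This is the k = 3 harmonic; the ratio L/(kπ) is strictly less than C_P = L/π, consistent with the sharp inequality ||u||_L² ≤ C_P ||u'||_L².


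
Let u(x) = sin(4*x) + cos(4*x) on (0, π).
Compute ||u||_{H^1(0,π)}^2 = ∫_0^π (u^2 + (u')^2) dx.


||u||_{H^1(0,π)}^2 = 17*π

u'(x) = -4*sin(4*x) + 4*cos(4*x).
Expand u² and (u')² and integrate term by term on (0, π), using: for integers n ≥ 1, ∫_0^π sin²(nx) dx = ∫_0^π cos²(nx) dx = π/2; for n ≠ n', ∫_0^π sin(nx)sin(n'x) dx = ∫_0^π cos(nx)cos(n'x) dx = 0; and by product-to-sum, ∫_0^π sin(nx)cos(n'x) dx = ½∫_0^π [sin((n+n')x) + sin((n−n')x)] dx, which is 0 when n+n' is even and 2n/(n²−n'²) when n+n' is odd (it need not vanish on (0, π)).
  u² squared terms: (1)²·∫cos(4x)² dx = 1·π/2 = π/2;  (1)²·∫sin(4x)² dx = 1·π/2 = π/2.
  u² cross terms: 2·(1)·(1)·∫cos(4x)·sin(4x) dx = 2·(0) = 0.
  So ∫_0^π u² dx = π/2 + π/2 + 0 = π.
  (u')² squared terms: (-4)²·∫sin(4x)² dx = 16·π/2 = 8*π;  (4)²·∫cos(4x)² dx = 16·π/2 = 8*π.
  (u')² cross terms: 2·(-4)·(4)·∫sin(4x)·cos(4x) dx = -32·(0) = 0.
  So ∫_0^π (u')² dx = 8*π + 8*π + 0 = 16*π.
||u||_{H^1}^2 = (π) + (16*π) = 17*π.


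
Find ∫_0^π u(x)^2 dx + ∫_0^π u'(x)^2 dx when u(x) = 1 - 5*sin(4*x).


||u||_{H^1(0,π)}^2 = 427*π/2

u'(x) = -20*cos(4*x).
Expand u² and (u')² and integrate term by term on (0, π), using: for integers n ≥ 1, ∫_0^π sin²(nx) dx = ∫_0^π cos²(nx) dx = π/2; for n ≠ n', ∫_0^π sin(nx)sin(n'x) dx = ∫_0^π cos(nx)cos(n'x) dx = 0; and by product-to-sum, ∫_0^π sin(nx)cos(n'x) dx = ½∫_0^π [sin((n+n')x) + sin((n−n')x)] dx, which is 0 when n+n' is even and 2n/(n²−n'²) when n+n' is odd (it need not vanish on (0, π)). For the constant mode: ∫_0^π 1 dx = π, ∫_0^π cos(nx) dx = 0, ∫_0^π sin(nx) dx = (1−(−1)^n)/n.
  u² squared terms: (1)²·∫1 dx = 1·π = π;  (-5)²·∫sin(4x)² dx = 25·π/2 = 25*π/2.
  u² cross terms: 2·(1)·(-5)·∫1·sin(4x) dx = -10·(0) = 0.
  So ∫_0^π u² dx = π + 25*π/2 + 0 = 27*π/2.
  (u')² squared terms: (-20)²·∫cos(4x)² dx = 400·π/2 = 200*π.
  So ∫_0^π (u')² dx = 200*π.
||u||_{H^1}^2 = (27*π/2) + (200*π) = 427*π/2.


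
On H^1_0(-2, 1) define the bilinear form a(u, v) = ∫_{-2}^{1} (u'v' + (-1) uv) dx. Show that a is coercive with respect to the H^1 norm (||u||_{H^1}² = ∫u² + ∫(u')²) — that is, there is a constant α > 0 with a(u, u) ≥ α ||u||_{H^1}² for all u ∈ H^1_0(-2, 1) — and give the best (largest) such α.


α = (-9 + π^2)/(9 + π^2)

Coercivity of a(·,·) on H^1_0(-2, 1) means a(u, u) ≥ α ||u||_{H^1}² for every u ∈ H^1_0.
The interval has length L = 3, and Poincaré/coercivity depend only on L. Here a(u, u) = ∫(u')² + (-1)·∫u².
Here c = -1 < 0 with |c| < (π/L)² = π^2/9, so coercivity still holds. The condition a(u,u) ≥ α||u||_{H^1}² reads (1−α)∫(u')² ≥ (α−c)∫u². Any admissible α is ≤ 1 (rapidly oscillating u have ∫u²/∫(u')² → 0), and α = 1 would force 0 ≥ (1−c)∫u², impossible since c < 1; so 1−α > 0. By the sharp Poincaré inequality on H^1_0 of an interval of length L, ∫(u')² ≥ (π/L)²∫u² with equality for the first sine mode sin(π(x−x₀)/L) (x₀ the left endpoint), so the inequality holds for all u iff (1−α)(π/L)² ≥ α − c, i.e. α ≤ ((π/L)² + c)/((π/L)² + 1) = (1 + c(L/π)²)/(1 + (L/π)²). (Direct route, valid since c ≤ 0: Poincaré gives c∫u² ≥ c(L/π)²∫(u')², so a(u,u) ≥ (1 + c(L/π)²)∫(u')², while ||u||_{H^1}² ≤ (1 + (L/π)²)∫(u')²; dividing yields the same α.) With (π/L)² = π^2/9 and c = -1, the largest admissible constant is α = ((π/L)² + c)/((π/L)² + 1).
Simplifying, α = (-9 + π^2)/(9 + π^2).


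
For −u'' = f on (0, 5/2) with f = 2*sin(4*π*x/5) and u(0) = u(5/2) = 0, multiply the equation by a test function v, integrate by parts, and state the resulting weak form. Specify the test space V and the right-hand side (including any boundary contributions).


V = H^1_0(0, 5/2) (so v(0) = v(5/2) = 0); weak form: ∫_0^5/2 u'v' dx = ∫_0^5/2 (2*sin(4*π*x/5)) v dx for all v ∈ V.

Multiply both sides by a test function v and integrate from 0 to 5/2:
  ∫_0^5/2 −u''(x) v(x) dx = ∫_0^5/2 f(x) v(x) dx.
Integrate the LHS by parts once:
  ∫_0^5/2 −u'' v dx = −[u'(x) v(x)]_0^5/2 + ∫_0^5/2 u'(x) v'(x) dx.
Thus ∫_0^5/2 u'(x) v'(x) dx = ∫_0^5/2 f(x) v(x) dx + [u'(x) v(x)]_0^5/2.
Choose V so that boundary terms are either known or forced to vanish.
u is Dirichlet: u(0) = u(5/2) = 0. Let V = H^1_0(0, 5/2); then v(0) = v(5/2) = 0, and [u' v]_0^5/2 = 0.
Weak formulation: find u (satisfying any essential BC) such that ∫_0^5/2 u'(x) v'(x) dx = ∫_0^5/2 f v dx for all v ∈ V.
Substituting f(x) = 2*sin(4*π*x/5), the right-hand side is ∫_0^5/2 (2*sin(4*π*x/5)) v dx.


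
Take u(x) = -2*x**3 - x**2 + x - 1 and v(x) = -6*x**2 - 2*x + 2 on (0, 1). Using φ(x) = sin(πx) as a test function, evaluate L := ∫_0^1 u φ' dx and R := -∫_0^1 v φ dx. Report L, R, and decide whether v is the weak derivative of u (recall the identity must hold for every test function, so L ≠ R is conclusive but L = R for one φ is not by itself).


LHS = -24/π^3 + 6/π, RHS = -24/π^3 + 4/π. No, v is not the weak derivative of u.

u(x) = -2*x**3 - x**2 + x - 1, classical derivative u'(x) = -6*x**2 - 2*x + 1.
φ(x) = sin(πx), so φ'(x) = π*cos(π*x).
Note φ(0) = φ(1) = 0, so the boundary term u·φ vanishes.
LHS = ∫_0^1 u(x) φ'(x) dx = ∫_0^1 (-2*π*x^3*cos(π*x) - π*x^2*cos(π*x) + π*x*cos(π*x) - π*cos(π*x)) dx. Term by term:
  ∫_0^1 -π*cos(π*x) dx = 0;  ∫_0^1 π*x*cos(π*x) dx = -2/π;  ∫_0^1 -π*x^2*cos(π*x) dx = 2/π;
  ∫_0^1 -2*π*x^3*cos(π*x) dx = -24/π^3 + 6/π.
Sum: 0 − 2/π + 2/π + -24/π^3 + 6/π = -24/π^3 + 6/π.
So LHS = -24/π^3 + 6/π.
∫_0^1 v(x) φ(x) dx = ∫_0^1 (-6*x^2*sin(π*x) - 2*x*sin(π*x) + 2*sin(π*x)) dx. Term by term:
  ∫_0^1 2*sin(π*x) dx = 4/π;  ∫_0^1 -6*x^2*sin(π*x) dx = -6/π + 24/π^3;  ∫_0^1 -2*x*sin(π*x) dx = -2/π.
Sum: 4/π + -6/π + 24/π^3 − 2/π = -4/π + 24/π^3.
So RHS = -∫_0^1 v(x) φ(x) dx = -24/π^3 + 4/π.
LHS − RHS = 2/π ≠ 0, so the identity fails.
(For a valid weak derivative the identity must hold for EVERY test function, in particular this one. The failure shows v is NOT the weak derivative of u.)
Correct weak derivative would be u'(x) = -6*x**2 - 2*x + 1.


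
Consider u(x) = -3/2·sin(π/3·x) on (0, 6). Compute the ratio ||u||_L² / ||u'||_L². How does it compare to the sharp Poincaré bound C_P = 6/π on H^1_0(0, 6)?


||u||_L² / ||u'||_L² = 3/π < C_P = 6/π.

u(x) = -3/2·sin(π/3·x), so u'(x) = -π*cos(π*x/3)/2.
Writing u(x) = A·sin(kπx/L) with A = -3/2 and k = 2, use ∫_0^L sin²(kπx/L) dx = L/2 and ∫_0^L cos²(kπx/L) dx = L/2.
u² = 9/4·sin²(π/3·x) and (u')² = π^2/4·cos²(π/3·x), and each of sin², cos² integrates to L/2 = 3 over (0, 6).
∫_0^6 u² dx = 27/4, so ||u||_L² = 3*sqrt(3)/2.
∫_0^6 (u')² dx = 3*π^2/4, so ||u'||_L² = sqrt(3)*π/2.
Ratio ||u||_L² / ||u'||_L² = 3/π.
Sharp Poincaré constant on H^1_0(0, 6) is C_P = L/π = 6/π, achieved by sin(π/6·x).
This is the k = 2 harmonic; the ratio L/(kπ) is strictly less than C_P = L/π, consistent with the sharp inequality ||u||_L² ≤ C_P ||u'||_L².


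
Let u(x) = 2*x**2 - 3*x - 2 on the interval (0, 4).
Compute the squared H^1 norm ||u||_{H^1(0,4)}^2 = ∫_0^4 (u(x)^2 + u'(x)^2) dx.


||u||_{H^1}^2 = 5548/15

The H^1 norm (squared) on an interval (0, L) is
  ||u||_{H^1}^2 = ∫_0^L u(x)^2 dx + ∫_0^L u'(x)^2 dx.
Compute u'(x) = 4*x - 3.
Then u(x)^2 = 4*x**4 - 12*x**3 + x**2 + 12*x + 4 and u'(x)^2 = 16*x**2 - 24*x + 9.
Integrate each monomial from 0 to 4 using ∫_0^4 c·x^n dx = c·4^(n+1)/(n+1):
  ∫_0^4 u(x)^2 dx = ∫_0^4 (4*x^4 - 12*x^3 + x^2 + 12*x + 4) dx. Term by term:
    ∫_0^4 4*x^4 dx = 4096/5;  ∫_0^4 -12*x^3 dx = -768;  ∫_0^4 x^2 dx = 64/3;
    ∫_0^4 12*x dx = 96;  ∫_0^4 4 dx = 16.
  Sum: 4096/5 − 768 + 64/3 + 96 + 16 = 2768/15.
  ∫_0^4 u'(x)^2 dx = ∫_0^4 (16*x^2 - 24*x + 9) dx. Term by term:
    ∫_0^4 16*x^2 dx = 1024/3;  ∫_0^4 -24*x dx = -192;  ∫_0^4 9 dx = 36.
  Sum: 1024/3 − 192 + 36 = 556/3.
Adding: ||u||_{H^1}^2 = 2768/15 + 556/3 = 5548/15.


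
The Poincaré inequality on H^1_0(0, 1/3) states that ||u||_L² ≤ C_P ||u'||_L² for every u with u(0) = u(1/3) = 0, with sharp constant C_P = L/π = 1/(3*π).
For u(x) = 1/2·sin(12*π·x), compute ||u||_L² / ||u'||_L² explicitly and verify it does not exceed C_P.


||u||_L² / ||u'||_L² = 1/(12*π) < C_P = 1/(3*π).

u(x) = 1/2·sin(12*π·x), so u'(x) = 6*π*cos(12*π*x).
Writing u(x) = A·sin(kπx/L) with A = 1/2 and k = 4, use ∫_0^L sin²(kπx/L) dx = L/2 and ∫_0^L cos²(kπx/L) dx = L/2.
u² = 1/4·sin²(12*π·x) and (u')² = 36*π^2·cos²(12*π·x), and each of sin², cos² integrates to L/2 = 1/6 over (0, 1/3).
∫_0^1/3 u² dx = 1/24, so ||u||_L² = sqrt(6)/12.
∫_0^1/3 (u')² dx = 6*π^2, so ||u'||_L² = sqrt(6)*π.
Ratio ||u||_L² / ||u'||_L² = 1/(12*π).
Sharp Poincaré constant on H^1_0(0, 1/3) is C_P = L/π = 1/(3*π), achieved by sin(3*π·x).
This is the k = 4 harmonic; the ratio L/(kπ) is strictly less than C_P = L/π, consistent with the sharp inequality ||u||_L² ≤ C_P ||u'||_L².


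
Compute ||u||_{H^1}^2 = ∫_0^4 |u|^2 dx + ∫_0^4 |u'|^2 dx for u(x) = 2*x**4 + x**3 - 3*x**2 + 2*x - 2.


||u||_{H^1}^2 = 91516256/315

The H^1 norm (squared) on an interval (0, L) is
  ||u||_{H^1}^2 = ∫_0^L u(x)^2 dx + ∫_0^L u'(x)^2 dx.
Compute u'(x) = 8*x**3 + 3*x**2 - 6*x + 2.
Then u(x)^2 = 4*x**8 + 4*x**7 - 11*x**6 + 2*x**5 + 5*x**4 - 16*x**3 + 16*x**2 - 8*x + 4 and u'(x)^2 = 64*x**6 + 48*x**5 - 87*x**4 - 4*x**3 + 48*x**2 - 24*x + 4.
Integrate each monomial from 0 to 4 using ∫_0^4 c·x^n dx = c·4^(n+1)/(n+1):
  ∫_0^4 u(x)^2 dx = ∫_0^4 (4*x^8 + 4*x^7 - 11*x^6 + 2*x^5 + 5*x^4 - 16*x^3 + 16*x^2 - 8*x + 4) dx. Term by term:
    ∫_0^4 4*x^8 dx = 1048576/9;  ∫_0^4 4*x^7 dx = 32768;  ∫_0^4 -11*x^6 dx = -180224/7;
    ∫_0^4 2*x^5 dx = 4096/3;  ∫_0^4 5*x^4 dx = 1024;  ∫_0^4 -16*x^3 dx = -1024;
    ∫_0^4 16*x^2 dx = 1024/3;  ∫_0^4 -8*x dx = -64;  ∫_0^4 4 dx = 16.
  Sum: 1048576/9 + 32768 − 180224/7 + 4096/3 + 1024 − 1024 + 1024/3 − 64 + 16 = 7886896/63.
  ∫_0^4 u'(x)^2 dx = ∫_0^4 (64*x^6 + 48*x^5 - 87*x^4 - 4*x^3 + 48*x^2 - 24*x + 4) dx. Term by term:
    ∫_0^4 64*x^6 dx = 1048576/7;  ∫_0^4 48*x^5 dx = 32768;  ∫_0^4 -87*x^4 dx = -89088/5;
    ∫_0^4 -4*x^3 dx = -256;  ∫_0^4 48*x^2 dx = 1024;  ∫_0^4 -24*x dx = -192;
    ∫_0^4 4 dx = 16.
  Sum: 1048576/7 + 32768 − 89088/5 − 256 + 1024 − 192 + 16 = 5786864/35.
Adding: ||u||_{H^1}^2 = 7886896/63 + 5786864/35 = 91516256/315.


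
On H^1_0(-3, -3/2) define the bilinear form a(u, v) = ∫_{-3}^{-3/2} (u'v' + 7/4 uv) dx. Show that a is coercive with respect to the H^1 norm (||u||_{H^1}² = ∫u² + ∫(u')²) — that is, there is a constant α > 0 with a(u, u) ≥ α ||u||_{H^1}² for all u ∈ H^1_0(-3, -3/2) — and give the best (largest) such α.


α = 1

Coercivity of a(·,·) on H^1_0(-3, -3/2) means a(u, u) ≥ α ||u||_{H^1}² for every u ∈ H^1_0.
The interval has length L = 3/2, and Poincaré/coercivity depend only on L. Here a(u, u) = ∫(u')² + (7/4)·∫u².
Here c = 7/4 ≥ 1, so a(u,u) = ∫(u')² + c∫u² ≥ ∫(u')² + ∫u² = ||u||_{H^1}², i.e. α = 1 works. No larger α is possible: a(u,u) ≥ α||u||_{H^1}² means (1−α)∫(u')² ≥ (α−c)∫u², and for the modes u_n = sin(nπ(x−x₀)/L) (x₀ the left endpoint) one has ∫u_n²/∫(u_n')² = (L/(nπ))² → 0, so a(u_n,u_n)/||u_n||_{H^1}² → 1. Hence the optimal constant is α = 1.
Therefore α = 1.


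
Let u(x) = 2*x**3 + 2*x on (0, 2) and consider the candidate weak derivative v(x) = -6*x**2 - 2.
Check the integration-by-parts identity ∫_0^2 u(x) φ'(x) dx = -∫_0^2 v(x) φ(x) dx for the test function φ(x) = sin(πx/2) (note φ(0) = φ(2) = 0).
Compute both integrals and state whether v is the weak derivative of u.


LHS = -56/π + 192/π^3, RHS = -192/π^3 + 56/π. No, v is not the weak derivative of u.

u(x) = 2*x**3 + 2*x, classical derivative u'(x) = 6*x**2 + 2.
φ(x) = sin(πx/2), so φ'(x) = π*cos(π*x/2)/2.
Note φ(0) = φ(2) = 0, so the boundary term u·φ vanishes.
LHS = ∫_0^2 u(x) φ'(x) dx = ∫_0^2 (π*x^3*cos(π*x/2) + π*x*cos(π*x/2)) dx. Term by term:
  ∫_0^2 π*x*cos(π*x/2) dx = -8/π;  ∫_0^2 π*x^3*cos(π*x/2) dx = -48/π + 192/π^3.
Sum: -8/π + -48/π + 192/π^3 = -56/π + 192/π^3.
So LHS = -56/π + 192/π^3.
∫_0^2 v(x) φ(x) dx = ∫_0^2 (-6*x^2*sin(π*x/2) - 2*sin(π*x/2)) dx. Term by term:
  ∫_0^2 -2*sin(π*x/2) dx = -8/π;  ∫_0^2 -6*x^2*sin(π*x/2) dx = -48/π + 192/π^3.
Sum: -8/π + -48/π + 192/π^3 = -56/π + 192/π^3.
So RHS = -∫_0^2 v(x) φ(x) dx = -192/π^3 + 56/π.
LHS − RHS = -112/π + 384/π^3 ≠ 0, so the identity fails.
(For a valid weak derivative the identity must hold for EVERY test function, in particular this one. The failure shows v is NOT the weak derivative of u.)
Correct weak derivative would be u'(x) = 6*x**2 + 2.


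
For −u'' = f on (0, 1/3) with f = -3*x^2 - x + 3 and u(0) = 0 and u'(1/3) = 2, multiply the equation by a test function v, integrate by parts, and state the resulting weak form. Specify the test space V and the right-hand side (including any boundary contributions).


V = {v ∈ H^1(0, 1/3) : v(0) = 0} (test functions vanish at x = 0 where u is specified); weak form: ∫_0^1/3 u'v' dx = ∫_0^1/3 (-3*x^2 - x + 3) v dx + 2·v(1/3) for all v ∈ V.

Multiply both sides by a test function v and integrate from 0 to 1/3:
  ∫_0^1/3 −u''(x) v(x) dx = ∫_0^1/3 f(x) v(x) dx.
Integrate the LHS by parts once:
  ∫_0^1/3 −u'' v dx = −[u'(x) v(x)]_0^1/3 + ∫_0^1/3 u'(x) v'(x) dx.
Thus ∫_0^1/3 u'(x) v'(x) dx = ∫_0^1/3 f(x) v(x) dx + [u'(x) v(x)]_0^1/3.
Choose V so that boundary terms are either known or forced to vanish.
Mixed BC: u(0) = 0 (Dirichlet) and u'(1/3) = 2 (Neumann). Define V = {v ∈ H^1(0, 1/3) : v(0) = 0}. Then [u' v]_0^1/3 = u'(1/3)·v(1/3) − u'(0)·0 = 2·v(1/3).
Weak formulation: find u (satisfying any essential BC) such that ∫_0^1/3 u'(x) v'(x) dx = ∫_0^1/3 f v dx + 2·v(1/3) for all v ∈ V (Dirichlet at 0 absorbed into V; Neumann datum at x = 1/3 contributes the boundary term).
Substituting f(x) = -3*x^2 - x + 3, the right-hand side is ∫_0^1/3 (-3*x^2 - x + 3) v dx + 2·v(1/3).


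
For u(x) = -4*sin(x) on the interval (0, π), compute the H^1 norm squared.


||u||_{H^1(0,π)}^2 = 16*π

u'(x) = -4*cos(x).
Expand u² and (u')² and integrate term by term on (0, π), using: for integers n ≥ 1, ∫_0^π sin²(nx) dx = ∫_0^π cos²(nx) dx = π/2; for n ≠ n', ∫_0^π sin(nx)sin(n'x) dx = ∫_0^π cos(nx)cos(n'x) dx = 0; and by product-to-sum, ∫_0^π sin(nx)cos(n'x) dx = ½∫_0^π [sin((n+n')x) + sin((n−n')x)] dx, which is 0 when n+n' is even and 2n/(n²−n'²) when n+n' is odd (it need not vanish on (0, π)).
  u² squared terms: (-4)²·∫sin(x)² dx = 16·π/2 = 8*π.
  So ∫_0^π u² dx = 8*π.
  (u')² squared terms: (-4)²·∫cos(x)² dx = 16·π/2 = 8*π.
  So ∫_0^π (u')² dx = 8*π.
||u||_{H^1}^2 = (8*π) + (8*π) = 16*π.


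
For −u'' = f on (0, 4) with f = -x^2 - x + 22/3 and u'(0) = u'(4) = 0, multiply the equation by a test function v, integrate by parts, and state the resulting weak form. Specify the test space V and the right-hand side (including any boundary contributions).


V = H^1(0, 4) (no boundary constraint on v; u is determined up to an additive constant); weak form: ∫_0^4 u'v' dx = ∫_0^4 (-x^2 - x + 22/3) v dx for all v ∈ V.

Multiply both sides by a test function v and integrate from 0 to 4:
  ∫_0^4 −u''(x) v(x) dx = ∫_0^4 f(x) v(x) dx.
Integrate the LHS by parts once:
  ∫_0^4 −u'' v dx = −[u'(x) v(x)]_0^4 + ∫_0^4 u'(x) v'(x) dx.
Thus ∫_0^4 u'(x) v'(x) dx = ∫_0^4 f(x) v(x) dx + [u'(x) v(x)]_0^4.
Choose V so that boundary terms are either known or forced to vanish.
u has homogeneous Neumann: u'(0) = u'(4) = 0. So [u' v]_0^4 = 0·v(4) − 0·v(0) = 0 for any v; take V = H^1(0, 4).
Weak formulation: find u (satisfying any essential BC) such that ∫_0^4 u'(x) v'(x) dx = ∫_0^4 f v dx for all v ∈ V (homogeneous Neumann, so boundary terms vanish).
Substituting f(x) = -x^2 - x + 22/3, the right-hand side is ∫_0^4 (-x^2 - x + 22/3) v dx.
Compatibility check (pure Neumann): taking v ≡ 1 ∈ V gives 0 = ∫_0^4 f dx + (0) − (0), i.e. ∫_0^4 f dx must equal u'(0) − u'(4) = 0. Indeed ∫_0^4 (-x^2 - x + 22/3) dx = 0, so the data are compatible. The solution is then unique only up to an additive constant (fix it e.g. by requiring ∫_0^4 u dx = 0).


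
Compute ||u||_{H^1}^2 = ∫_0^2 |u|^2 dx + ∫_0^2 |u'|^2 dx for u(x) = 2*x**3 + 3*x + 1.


||u||_{H^1}^2 = 19192/35

The H^1 norm (squared) on an interval (0, L) is
  ||u||_{H^1}^2 = ∫_0^L u(x)^2 dx + ∫_0^L u'(x)^2 dx.
Compute u'(x) = 6*x**2 + 3.
Then u(x)^2 = 4*x**6 + 12*x**4 + 4*x**3 + 9*x**2 + 6*x + 1 and u'(x)^2 = 36*x**4 + 36*x**2 + 9.
Integrate each monomial from 0 to 2 using ∫_0^2 c·x^n dx = c·2^(n+1)/(n+1):
  ∫_0^2 u(x)^2 dx = ∫_0^2 (4*x^6 + 12*x^4 + 4*x^3 + 9*x^2 + 6*x + 1) dx. Term by term:
    ∫_0^2 4*x^6 dx = 512/7;  ∫_0^2 12*x^4 dx = 384/5;  ∫_0^2 4*x^3 dx = 16;
    ∫_0^2 9*x^2 dx = 24;  ∫_0^2 6*x dx = 12;  ∫_0^2 1 dx = 2.
  Sum: 512/7 + 384/5 + 16 + 24 + 12 + 2 = 7138/35.
  ∫_0^2 u'(x)^2 dx = ∫_0^2 (36*x^4 + 36*x^2 + 9) dx. Term by term:
    ∫_0^2 36*x^4 dx = 1152/5;  ∫_0^2 36*x^2 dx = 96;  ∫_0^2 9 dx = 18.
  Sum: 1152/5 + 96 + 18 = 1722/5.
Adding: ||u||_{H^1}^2 = 7138/35 + 1722/5 = 19192/35.


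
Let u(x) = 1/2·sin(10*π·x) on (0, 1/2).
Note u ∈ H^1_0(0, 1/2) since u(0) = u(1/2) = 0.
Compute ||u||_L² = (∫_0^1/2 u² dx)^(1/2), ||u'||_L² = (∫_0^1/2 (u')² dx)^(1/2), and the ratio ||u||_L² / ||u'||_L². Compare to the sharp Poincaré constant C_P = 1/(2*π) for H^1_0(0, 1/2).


||u||_L² / ||u'||_L² = 1/(10*π) < C_P = 1/(2*π).

u(x) = 1/2·sin(10*π·x), so u'(x) = 5*π*cos(10*π*x).
Writing u(x) = A·sin(kπx/L) with A = 1/2 and k = 5, use ∫_0^L sin²(kπx/L) dx = L/2 and ∫_0^L cos²(kπx/L) dx = L/2.
u² = 1/4·sin²(10*π·x) and (u')² = 25*π^2·cos²(10*π·x), and each of sin², cos² integrates to L/2 = 1/4 over (0, 1/2).
∫_0^1/2 u² dx = 1/16, so ||u||_L² = 1/4.
∫_0^1/2 (u')² dx = 25*π^2/4, so ||u'||_L² = 5*π/2.
Ratio ||u||_L² / ||u'||_L² = 1/(10*π).
Sharp Poincaré constant on H^1_0(0, 1/2) is C_P = L/π = 1/(2*π), achieved by sin(2*π·x).
This is the k = 5 harmonic; the ratio L/(kπ) is strictly less than C_P = L/π, consistent with the sharp inequality ||u||_L² ≤ C_P ||u'||_L².


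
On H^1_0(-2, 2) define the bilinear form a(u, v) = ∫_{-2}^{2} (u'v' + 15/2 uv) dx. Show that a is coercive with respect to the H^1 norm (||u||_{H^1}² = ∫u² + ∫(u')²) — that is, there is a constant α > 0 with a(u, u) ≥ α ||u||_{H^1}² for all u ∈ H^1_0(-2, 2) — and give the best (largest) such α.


α = 1

Coercivity of a(·,·) on H^1_0(-2, 2) means a(u, u) ≥ α ||u||_{H^1}² for every u ∈ H^1_0.
The interval has length L = 4, and Poincaré/coercivity depend only on L. Here a(u, u) = ∫(u')² + (15/2)·∫u².
Here c = 15/2 ≥ 1, so a(u,u) = ∫(u')² + c∫u² ≥ ∫(u')² + ∫u² = ||u||_{H^1}², i.e. α = 1 works. No larger α is possible: a(u,u) ≥ α||u||_{H^1}² means (1−α)∫(u')² ≥ (α−c)∫u², and for the modes u_n = sin(nπ(x−x₀)/L) (x₀ the left endpoint) one has ∫u_n²/∫(u_n')² = (L/(nπ))² → 0, so a(u_n,u_n)/||u_n||_{H^1}² → 1. Hence the optimal constant is α = 1.
Therefore α = 1.
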